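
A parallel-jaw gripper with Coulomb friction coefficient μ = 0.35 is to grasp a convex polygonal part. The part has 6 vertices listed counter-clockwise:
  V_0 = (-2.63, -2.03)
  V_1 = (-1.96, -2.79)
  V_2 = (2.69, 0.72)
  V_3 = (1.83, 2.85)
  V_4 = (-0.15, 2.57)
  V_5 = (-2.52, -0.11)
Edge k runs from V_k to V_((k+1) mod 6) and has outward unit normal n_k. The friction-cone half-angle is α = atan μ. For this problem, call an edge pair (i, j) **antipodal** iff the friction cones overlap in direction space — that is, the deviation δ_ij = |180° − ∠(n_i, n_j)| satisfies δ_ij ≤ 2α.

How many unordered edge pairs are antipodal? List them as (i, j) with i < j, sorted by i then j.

α = atan 0.35 = 19.29°;  2α = 38.58°
n_0 = (-0.7501, -0.6613)
n_1 = (+0.6025, -0.7981)
n_2 = (+0.9273, +0.3744)
n_3 = (-0.1400, +0.9901)
n_4 = (-0.7491, +0.6625)
n_5 = (-0.9984, +0.0572)
  (0,1): δ = 94.35°  ·
  (0,2): δ = 19.41°  ✓
  (0,3): δ = 56.65°  ·
  (0,4): δ = 97.11°  ·
  (0,5): δ = 135.32°  ·
  (1,2): δ = 105.06°  ·
  (1,3): δ = 29.00°  ✓
  (1,4): δ = 11.47°  ✓
  (1,5): δ = 49.67°  ·
  (2,3): δ = 103.94°  ·
  (2,4): δ = 63.47°  ·
  (2,5): δ = 25.27°  ✓
  (3,4): δ = 139.54°  ·
  (3,5): δ = 101.33°  ·
  (4,5): δ = 141.79°  ·
antipodal pairs: 4

count = 4; pairs: (0,2), (1,3), (1,4), (2,5)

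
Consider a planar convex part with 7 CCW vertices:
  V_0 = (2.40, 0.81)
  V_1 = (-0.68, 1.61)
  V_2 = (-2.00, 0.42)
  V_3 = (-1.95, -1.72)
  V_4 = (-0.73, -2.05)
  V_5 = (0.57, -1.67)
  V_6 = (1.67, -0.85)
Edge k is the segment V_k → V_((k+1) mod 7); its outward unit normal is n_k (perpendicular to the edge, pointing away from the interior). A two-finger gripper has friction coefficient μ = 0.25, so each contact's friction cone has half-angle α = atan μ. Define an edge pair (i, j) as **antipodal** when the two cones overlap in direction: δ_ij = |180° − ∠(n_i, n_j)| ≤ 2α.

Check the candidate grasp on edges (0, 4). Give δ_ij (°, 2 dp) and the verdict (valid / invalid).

α = atan 0.25 = 14.04°;  2α = 28.07°
edge 0: e_0 = (-3.08, +0.80);  n_0 = (+0.2514, +0.9679)
edge 4: e_4 = (+1.30, +0.38);  n_4 = (+0.2806, -0.9598)
∠(n_0, n_4) = 149.15°
δ = |180° − 149.15°| = 30.85°
30.85° > 2α = 28.07°  →  invalid

δ = 30.85°, invalid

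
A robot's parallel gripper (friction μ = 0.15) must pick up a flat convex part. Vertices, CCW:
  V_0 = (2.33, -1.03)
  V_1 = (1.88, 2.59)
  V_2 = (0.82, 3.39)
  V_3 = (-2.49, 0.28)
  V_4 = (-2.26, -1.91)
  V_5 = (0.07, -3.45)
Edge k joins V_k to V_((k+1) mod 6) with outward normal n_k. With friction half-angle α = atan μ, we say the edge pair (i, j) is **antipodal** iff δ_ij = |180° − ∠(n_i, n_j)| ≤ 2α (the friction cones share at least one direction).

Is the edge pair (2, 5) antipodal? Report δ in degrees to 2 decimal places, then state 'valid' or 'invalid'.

α = atan 0.15 = 8.53°;  2α = 17.06°
edge 2: e_2 = (-3.31, -3.11);  n_2 = (-0.6847, +0.7288)
edge 5: e_5 = (+2.26, +2.42);  n_5 = (+0.7309, -0.6825)
∠(n_2, n_5) = 176.26°
δ = |180° − 176.26°| = 3.74°
3.74° ≤ 2α = 17.06°  →  valid

δ = 3.74°, valid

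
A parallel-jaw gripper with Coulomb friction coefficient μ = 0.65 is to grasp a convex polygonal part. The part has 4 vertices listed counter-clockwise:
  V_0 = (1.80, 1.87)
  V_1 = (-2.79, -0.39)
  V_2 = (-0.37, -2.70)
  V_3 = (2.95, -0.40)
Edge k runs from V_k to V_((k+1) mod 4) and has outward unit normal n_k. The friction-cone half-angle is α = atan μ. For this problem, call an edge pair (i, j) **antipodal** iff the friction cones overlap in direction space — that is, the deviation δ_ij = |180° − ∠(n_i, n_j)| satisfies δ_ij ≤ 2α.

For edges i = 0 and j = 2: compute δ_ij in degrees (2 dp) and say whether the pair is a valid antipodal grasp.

α = atan 0.65 = 33.02°;  2α = 66.05°
edge 0: e_0 = (-4.59, -2.26);  n_0 = (-0.4417, +0.8971)
edge 2: e_2 = (+3.32, +2.30);  n_2 = (+0.5695, -0.8220)
∠(n_0, n_2) = 171.50°
δ = |180° − 171.50°| = 8.50°
8.50° ≤ 2α = 66.05°  →  valid

δ = 8.50°, valid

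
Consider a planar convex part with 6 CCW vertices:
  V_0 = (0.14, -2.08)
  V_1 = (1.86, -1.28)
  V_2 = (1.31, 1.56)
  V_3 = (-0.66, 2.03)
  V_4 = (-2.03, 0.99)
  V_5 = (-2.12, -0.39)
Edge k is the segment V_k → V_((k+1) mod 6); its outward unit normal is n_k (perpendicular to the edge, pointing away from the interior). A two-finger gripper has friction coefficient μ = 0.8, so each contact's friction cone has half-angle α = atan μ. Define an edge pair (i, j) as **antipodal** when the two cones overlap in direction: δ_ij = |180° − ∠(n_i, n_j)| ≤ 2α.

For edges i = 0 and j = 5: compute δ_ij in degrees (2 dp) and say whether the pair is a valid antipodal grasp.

α = atan 0.8 = 38.66°;  2α = 77.32°
edge 0: e_0 = (+1.72, +0.80);  n_0 = (+0.4217, -0.9067)
edge 5: e_5 = (+2.26, -1.69);  n_5 = (-0.5989, -0.8008)
∠(n_0, n_5) = 61.73°
δ = |180° − 61.73°| = 118.27°
118.27° > 2α = 77.32°  →  invalid

δ = 118.27°, invalid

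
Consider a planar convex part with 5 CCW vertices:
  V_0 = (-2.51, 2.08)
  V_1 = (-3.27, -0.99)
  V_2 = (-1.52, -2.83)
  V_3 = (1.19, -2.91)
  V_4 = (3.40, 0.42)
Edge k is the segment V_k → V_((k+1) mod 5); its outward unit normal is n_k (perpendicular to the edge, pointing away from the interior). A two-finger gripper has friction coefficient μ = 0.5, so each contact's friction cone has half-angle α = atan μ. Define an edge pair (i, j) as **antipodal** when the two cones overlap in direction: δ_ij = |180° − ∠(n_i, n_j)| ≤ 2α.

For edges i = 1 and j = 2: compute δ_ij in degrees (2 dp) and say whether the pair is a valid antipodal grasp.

α = atan 0.5 = 26.57°;  2α = 53.13°
edge 1: e_1 = (+1.75, -1.84);  n_1 = (-0.7246, -0.6892)
edge 2: e_2 = (+2.71, -0.08);  n_2 = (-0.0295, -0.9996)
∠(n_1, n_2) = 44.75°
δ = |180° − 44.75°| = 135.25°
135.25° > 2α = 53.13°  →  invalid

δ = 135.25°, invalid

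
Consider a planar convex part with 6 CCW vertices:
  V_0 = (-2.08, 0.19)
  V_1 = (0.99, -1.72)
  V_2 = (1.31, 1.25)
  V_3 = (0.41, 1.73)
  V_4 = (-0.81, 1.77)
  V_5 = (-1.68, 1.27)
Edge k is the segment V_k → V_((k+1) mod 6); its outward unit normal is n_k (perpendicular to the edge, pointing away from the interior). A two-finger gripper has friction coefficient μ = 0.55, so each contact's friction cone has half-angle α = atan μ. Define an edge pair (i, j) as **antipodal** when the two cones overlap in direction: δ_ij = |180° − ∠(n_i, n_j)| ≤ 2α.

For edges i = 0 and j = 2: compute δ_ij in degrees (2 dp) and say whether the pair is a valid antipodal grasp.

δ = 3.82°, valid

α = atan 0.55 = 28.81°;  2α = 57.62°
edge 0: e_0 = (+3.07, -1.91);  n_0 = (-0.5283, -0.8491)
edge 2: e_2 = (-0.90, +0.48);  n_2 = (+0.4706, +0.8824)
∠(n_0, n_2) = 176.18°
δ = |180° − 176.18°| = 3.82°
3.82° ≤ 2α = 57.62°  →  valid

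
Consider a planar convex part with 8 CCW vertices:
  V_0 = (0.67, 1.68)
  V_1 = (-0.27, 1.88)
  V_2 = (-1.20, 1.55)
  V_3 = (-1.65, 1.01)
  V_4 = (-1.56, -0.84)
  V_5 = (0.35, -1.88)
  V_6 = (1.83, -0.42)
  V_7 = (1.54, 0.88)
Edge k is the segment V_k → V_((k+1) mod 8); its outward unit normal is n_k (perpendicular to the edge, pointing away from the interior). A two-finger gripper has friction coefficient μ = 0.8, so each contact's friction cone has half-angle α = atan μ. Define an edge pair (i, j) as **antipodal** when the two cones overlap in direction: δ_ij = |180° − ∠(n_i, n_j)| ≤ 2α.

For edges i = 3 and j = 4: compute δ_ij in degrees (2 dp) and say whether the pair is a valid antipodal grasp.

α = atan 0.8 = 38.66°;  2α = 77.32°
edge 3: e_3 = (+0.09, -1.85);  n_3 = (-0.9988, -0.0486)
edge 4: e_4 = (+1.91, -1.04);  n_4 = (-0.4782, -0.8782)
∠(n_3, n_4) = 58.65°
δ = |180° − 58.65°| = 121.35°
121.35° > 2α = 77.32°  →  invalid

δ = 121.35°, invalid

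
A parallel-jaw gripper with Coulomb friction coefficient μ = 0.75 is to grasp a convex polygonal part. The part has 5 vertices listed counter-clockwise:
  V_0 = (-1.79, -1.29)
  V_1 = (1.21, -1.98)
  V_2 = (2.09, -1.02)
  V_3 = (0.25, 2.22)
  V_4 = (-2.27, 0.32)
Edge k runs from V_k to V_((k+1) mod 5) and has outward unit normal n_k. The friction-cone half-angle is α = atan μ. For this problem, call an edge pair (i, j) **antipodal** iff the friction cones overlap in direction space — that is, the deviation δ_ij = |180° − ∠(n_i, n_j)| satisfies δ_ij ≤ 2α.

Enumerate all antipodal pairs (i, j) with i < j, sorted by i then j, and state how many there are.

count = 5; pairs: (0,2), (0,3), (1,3), (1,4), (2,4)

α = atan 0.75 = 36.87°;  2α = 73.74°
n_0 = (-0.2241, -0.9746)
n_1 = (+0.7372, -0.6757)
n_2 = (+0.8696, +0.4938)
n_3 = (-0.6020, +0.7985)
n_4 = (-0.9583, -0.2857)
  (0,1): δ = 119.56°  ·
  (0,2): δ = 47.45°  ✓
  (0,3): δ = 49.97°  ✓
  (0,4): δ = 119.55°  ·
  (1,2): δ = 107.90°  ·
  (1,3): δ = 10.47°  ✓
  (1,4): δ = 59.11°  ✓
  (2,3): δ = 82.58°  ·
  (2,4): δ = 12.99°  ✓
  (3,4): δ = 110.41°  ·
antipodal pairs: 5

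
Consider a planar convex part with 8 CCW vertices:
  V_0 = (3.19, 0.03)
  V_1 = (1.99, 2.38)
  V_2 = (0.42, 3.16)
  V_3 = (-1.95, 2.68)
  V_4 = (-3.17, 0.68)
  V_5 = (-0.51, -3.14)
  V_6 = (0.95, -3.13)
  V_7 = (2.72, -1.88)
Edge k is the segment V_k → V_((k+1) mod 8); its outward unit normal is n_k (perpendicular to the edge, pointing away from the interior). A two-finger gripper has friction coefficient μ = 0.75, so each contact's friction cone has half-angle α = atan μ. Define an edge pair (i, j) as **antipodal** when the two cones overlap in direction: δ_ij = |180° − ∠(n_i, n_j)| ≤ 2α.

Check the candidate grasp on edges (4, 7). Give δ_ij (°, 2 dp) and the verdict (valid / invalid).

δ = 48.68°, valid

α = atan 0.75 = 36.87°;  2α = 73.74°
edge 4: e_4 = (+2.66, -3.82);  n_4 = (-0.8206, -0.5714)
edge 7: e_7 = (+0.47, +1.91);  n_7 = (+0.9710, -0.2389)
∠(n_4, n_7) = 131.32°
δ = |180° − 131.32°| = 48.68°
48.68° ≤ 2α = 73.74°  →  valid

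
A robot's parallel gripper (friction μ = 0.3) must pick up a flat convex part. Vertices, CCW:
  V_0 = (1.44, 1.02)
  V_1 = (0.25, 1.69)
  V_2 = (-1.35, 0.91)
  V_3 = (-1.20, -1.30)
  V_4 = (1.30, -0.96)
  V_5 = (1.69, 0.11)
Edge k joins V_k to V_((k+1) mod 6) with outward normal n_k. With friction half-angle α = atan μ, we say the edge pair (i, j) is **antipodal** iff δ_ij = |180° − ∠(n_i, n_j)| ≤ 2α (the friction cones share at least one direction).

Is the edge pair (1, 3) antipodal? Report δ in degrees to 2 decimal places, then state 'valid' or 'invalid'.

δ = 18.24°, valid

α = atan 0.3 = 16.70°;  2α = 33.40°
edge 1: e_1 = (-1.60, -0.78);  n_1 = (-0.4382, +0.8989)
edge 3: e_3 = (+2.50, +0.34);  n_3 = (+0.1348, -0.9909)
∠(n_1, n_3) = 161.76°
δ = |180° − 161.76°| = 18.24°
18.24° ≤ 2α = 33.40°  →  valid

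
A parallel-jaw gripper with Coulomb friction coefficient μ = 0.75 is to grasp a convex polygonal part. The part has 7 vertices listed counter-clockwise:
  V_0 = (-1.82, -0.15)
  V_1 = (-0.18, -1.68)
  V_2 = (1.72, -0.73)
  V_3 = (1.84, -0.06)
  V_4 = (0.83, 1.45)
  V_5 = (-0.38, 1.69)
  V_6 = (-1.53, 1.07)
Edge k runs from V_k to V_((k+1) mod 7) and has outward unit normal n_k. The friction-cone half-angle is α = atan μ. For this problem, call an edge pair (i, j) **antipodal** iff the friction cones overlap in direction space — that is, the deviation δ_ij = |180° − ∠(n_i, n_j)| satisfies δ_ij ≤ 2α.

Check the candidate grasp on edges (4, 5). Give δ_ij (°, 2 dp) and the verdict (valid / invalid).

δ = 140.45°, invalid

α = atan 0.75 = 36.87°;  2α = 73.74°
edge 4: e_4 = (-1.21, +0.24);  n_4 = (+0.1946, +0.9809)
edge 5: e_5 = (-1.15, -0.62);  n_5 = (-0.4746, +0.8802)
∠(n_4, n_5) = 39.55°
δ = |180° − 39.55°| = 140.45°
140.45° > 2α = 73.74°  →  invalid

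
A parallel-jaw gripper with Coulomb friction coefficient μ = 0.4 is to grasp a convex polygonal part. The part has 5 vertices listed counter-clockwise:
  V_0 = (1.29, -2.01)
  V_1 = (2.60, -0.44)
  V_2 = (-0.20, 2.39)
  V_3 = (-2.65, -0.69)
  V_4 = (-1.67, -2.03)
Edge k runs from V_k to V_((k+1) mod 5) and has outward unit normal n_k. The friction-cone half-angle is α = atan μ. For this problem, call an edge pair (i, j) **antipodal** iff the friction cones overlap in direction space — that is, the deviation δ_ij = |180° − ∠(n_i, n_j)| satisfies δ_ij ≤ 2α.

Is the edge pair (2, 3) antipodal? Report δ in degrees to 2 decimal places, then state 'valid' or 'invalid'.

δ = 105.32°, invalid

α = atan 0.4 = 21.80°;  2α = 43.60°
edge 2: e_2 = (-2.45, -3.08);  n_2 = (-0.7826, +0.6225)
edge 3: e_3 = (+0.98, -1.34);  n_3 = (-0.8072, -0.5903)
∠(n_2, n_3) = 74.68°
δ = |180° − 74.68°| = 105.32°
105.32° > 2α = 43.60°  →  invalid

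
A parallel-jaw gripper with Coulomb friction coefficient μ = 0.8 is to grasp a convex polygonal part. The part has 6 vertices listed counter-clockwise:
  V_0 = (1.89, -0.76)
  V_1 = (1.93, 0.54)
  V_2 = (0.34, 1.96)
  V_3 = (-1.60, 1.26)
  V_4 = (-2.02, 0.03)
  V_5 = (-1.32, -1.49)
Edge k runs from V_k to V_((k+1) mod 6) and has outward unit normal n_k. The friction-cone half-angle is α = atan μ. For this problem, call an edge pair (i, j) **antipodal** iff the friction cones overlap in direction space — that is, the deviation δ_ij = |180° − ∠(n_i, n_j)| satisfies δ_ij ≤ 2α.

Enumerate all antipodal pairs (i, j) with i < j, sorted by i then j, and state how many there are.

α = atan 0.8 = 38.66°;  2α = 77.32°
n_0 = (+0.9995, -0.0308)
n_1 = (+0.6661, +0.7459)
n_2 = (-0.3394, +0.9406)
n_3 = (-0.9463, +0.3231)
n_4 = (-0.9083, -0.4183)
n_5 = (+0.2218, -0.9751)
  (0,1): δ = 130.01°  ·
  (0,2): δ = 68.40°  ✓
  (0,3): δ = 17.09°  ✓
  (0,4): δ = 26.49°  ✓
  (0,5): δ = 104.57°  ·
  (1,2): δ = 118.39°  ·
  (1,3): δ = 67.09°  ✓
  (1,4): δ = 23.51°  ✓
  (1,5): δ = 54.58°  ✓
  (2,3): δ = 128.69°  ·
  (2,4): δ = 85.11°  ·
  (2,5): δ = 7.03°  ✓
  (3,4): δ = 136.42°  ·
  (3,5): δ = 58.33°  ✓
  (4,5): δ = 101.92°  ·
antipodal pairs: 8

count = 8; pairs: (0,2), (0,3), (0,4), (1,3), (1,4), (1,5), (2,5), (3,5)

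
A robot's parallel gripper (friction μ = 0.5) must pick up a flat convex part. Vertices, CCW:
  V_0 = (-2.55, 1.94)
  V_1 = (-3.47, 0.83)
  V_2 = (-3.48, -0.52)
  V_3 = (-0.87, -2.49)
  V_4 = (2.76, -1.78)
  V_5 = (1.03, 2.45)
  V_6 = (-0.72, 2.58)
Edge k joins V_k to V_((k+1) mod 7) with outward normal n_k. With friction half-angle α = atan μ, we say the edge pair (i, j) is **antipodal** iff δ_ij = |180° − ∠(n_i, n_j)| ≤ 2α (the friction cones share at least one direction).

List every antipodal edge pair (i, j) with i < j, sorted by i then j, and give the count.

α = atan 0.5 = 26.57°;  2α = 53.13°
n_0 = (-0.7699, +0.6381)
n_1 = (-1.0000, +0.0074)
n_2 = (-0.6024, -0.7982)
n_3 = (+0.1920, -0.9814)
n_4 = (+0.9256, +0.3785)
n_5 = (+0.0741, +0.9973)
n_6 = (-0.3301, +0.9439)
  (0,1): δ = 140.77°  ·
  (0,2): δ = 87.39°  ·
  (0,3): δ = 39.28°  ✓
  (0,4): δ = 61.90°  ·
  (0,5): δ = 125.40°  ·
  (0,6): δ = 148.93°  ·
  (1,2): δ = 126.62°  ·
  (1,3): δ = 78.51°  ·
  (1,4): δ = 22.67°  ✓
  (1,5): δ = 86.18°  ·
  (1,6): δ = 109.70°  ·
  (2,3): δ = 131.89°  ·
  (2,4): δ = 30.71°  ✓
  (2,5): δ = 32.80°  ✓
  (2,6): δ = 56.32°  ·
  (3,4): δ = 78.82°  ·
  (3,5): δ = 15.32°  ✓
  (3,6): δ = 8.21°  ✓
  (4,5): δ = 116.49°  ·
  (4,6): δ = 92.97°  ·
  (5,6): δ = 156.48°  ·
antipodal pairs: 6

count = 6; pairs: (0,3), (1,4), (2,4), (2,5), (3,5), (3,6)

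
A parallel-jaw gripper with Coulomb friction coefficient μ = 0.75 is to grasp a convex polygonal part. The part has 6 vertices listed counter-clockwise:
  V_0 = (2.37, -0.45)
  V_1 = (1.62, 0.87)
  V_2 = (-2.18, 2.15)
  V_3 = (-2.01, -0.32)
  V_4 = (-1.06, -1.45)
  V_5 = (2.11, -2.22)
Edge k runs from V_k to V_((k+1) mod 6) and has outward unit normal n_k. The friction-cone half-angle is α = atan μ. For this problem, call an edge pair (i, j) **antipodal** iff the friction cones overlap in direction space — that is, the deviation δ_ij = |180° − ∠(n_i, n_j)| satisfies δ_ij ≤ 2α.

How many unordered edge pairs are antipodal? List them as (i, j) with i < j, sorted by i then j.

α = atan 0.75 = 36.87°;  2α = 73.74°
n_0 = (+0.8695, +0.4940)
n_1 = (+0.3192, +0.9477)
n_2 = (-0.9976, -0.0687)
n_3 = (-0.7654, -0.6435)
n_4 = (-0.2360, -0.9717)
n_5 = (+0.9894, -0.1453)
  (0,1): δ = 138.22°  ·
  (0,2): δ = 25.67°  ✓
  (0,3): δ = 10.45°  ✓
  (0,4): δ = 46.74°  ✓
  (0,5): δ = 142.04°  ·
  (1,2): δ = 67.45°  ✓
  (1,3): δ = 31.33°  ✓
  (1,4): δ = 4.96°  ✓
  (1,5): δ = 100.26°  ·
  (2,3): δ = 143.88°  ·
  (2,4): δ = 107.59°  ·
  (2,5): δ = 12.29°  ✓
  (3,4): δ = 143.71°  ·
  (3,5): δ = 48.41°  ✓
  (4,5): δ = 84.70°  ·
antipodal pairs: 8

count = 8; pairs: (0,2), (0,3), (0,4), (1,2), (1,3), (1,4), (2,5), (3,5)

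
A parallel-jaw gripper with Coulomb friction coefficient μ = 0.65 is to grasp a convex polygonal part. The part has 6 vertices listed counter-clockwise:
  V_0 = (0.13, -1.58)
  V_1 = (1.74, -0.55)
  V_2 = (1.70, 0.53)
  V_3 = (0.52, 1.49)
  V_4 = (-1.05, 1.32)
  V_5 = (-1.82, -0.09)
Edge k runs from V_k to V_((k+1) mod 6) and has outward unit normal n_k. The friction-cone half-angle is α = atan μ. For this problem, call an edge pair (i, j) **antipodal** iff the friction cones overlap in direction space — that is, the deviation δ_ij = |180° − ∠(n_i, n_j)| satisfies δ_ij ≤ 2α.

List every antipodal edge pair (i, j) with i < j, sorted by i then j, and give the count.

α = atan 0.65 = 33.02°;  2α = 66.05°
n_0 = (+0.5389, -0.8424)
n_1 = (+0.9993, +0.0370)
n_2 = (+0.6311, +0.7757)
n_3 = (-0.1077, +0.9942)
n_4 = (-0.8777, +0.4793)
n_5 = (-0.6071, -0.7946)
  (0,1): δ = 120.49°  ·
  (0,2): δ = 71.74°  ·
  (0,3): δ = 26.43°  ✓
  (0,4): δ = 28.75°  ✓
  (0,5): δ = 110.01°  ·
  (1,2): δ = 131.25°  ·
  (1,3): δ = 85.94°  ·
  (1,4): δ = 30.76°  ✓
  (1,5): δ = 50.50°  ✓
  (2,3): δ = 134.69°  ·
  (2,4): δ = 79.51°  ·
  (2,5): δ = 1.75°  ✓
  (3,4): δ = 124.82°  ·
  (3,5): δ = 43.56°  ✓
  (4,5): δ = 98.74°  ·
antipodal pairs: 6

count = 6; pairs: (0,3), (0,4), (1,4), (1,5), (2,5), (3,5)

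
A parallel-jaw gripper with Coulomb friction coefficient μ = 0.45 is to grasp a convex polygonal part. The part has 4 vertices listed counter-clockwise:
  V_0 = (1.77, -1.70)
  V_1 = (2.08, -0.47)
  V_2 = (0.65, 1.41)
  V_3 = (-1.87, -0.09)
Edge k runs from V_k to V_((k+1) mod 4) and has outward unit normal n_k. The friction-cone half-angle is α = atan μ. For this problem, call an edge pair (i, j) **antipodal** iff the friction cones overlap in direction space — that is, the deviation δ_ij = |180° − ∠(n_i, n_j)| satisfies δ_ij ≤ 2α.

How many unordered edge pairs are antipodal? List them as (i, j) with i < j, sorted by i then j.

count = 2; pairs: (0,2), (1,3)

α = atan 0.45 = 24.23°;  2α = 48.46°
n_0 = (+0.9697, -0.2444)
n_1 = (+0.7959, +0.6054)
n_2 = (-0.5115, +0.8593)
n_3 = (-0.4045, -0.9145)
  (0,1): δ = 128.60°  ·
  (0,2): δ = 45.09°  ✓
  (0,3): δ = 80.29°  ·
  (1,2): δ = 96.50°  ·
  (1,3): δ = 28.88°  ✓
  (2,3): δ = 54.62°  ·
antipodal pairs: 2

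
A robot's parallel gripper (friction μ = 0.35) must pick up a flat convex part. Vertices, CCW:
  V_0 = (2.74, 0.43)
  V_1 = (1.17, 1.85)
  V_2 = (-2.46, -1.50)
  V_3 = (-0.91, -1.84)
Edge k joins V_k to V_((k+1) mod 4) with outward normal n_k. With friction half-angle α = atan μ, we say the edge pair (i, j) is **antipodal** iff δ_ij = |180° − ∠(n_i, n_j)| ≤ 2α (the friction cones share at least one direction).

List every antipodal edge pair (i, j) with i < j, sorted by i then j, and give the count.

count = 2; pairs: (0,2), (1,3)

α = atan 0.35 = 19.29°;  2α = 38.58°
n_0 = (+0.6708, +0.7416)
n_1 = (-0.6782, +0.7349)
n_2 = (-0.2143, -0.9768)
n_3 = (+0.5281, -0.8492)
  (0,1): δ = 95.17°  ·
  (0,2): δ = 29.76°  ✓
  (0,3): δ = 74.01°  ·
  (1,2): δ = 55.07°  ·
  (1,3): δ = 10.82°  ✓
  (2,3): δ = 135.75°  ·
antipodal pairs: 2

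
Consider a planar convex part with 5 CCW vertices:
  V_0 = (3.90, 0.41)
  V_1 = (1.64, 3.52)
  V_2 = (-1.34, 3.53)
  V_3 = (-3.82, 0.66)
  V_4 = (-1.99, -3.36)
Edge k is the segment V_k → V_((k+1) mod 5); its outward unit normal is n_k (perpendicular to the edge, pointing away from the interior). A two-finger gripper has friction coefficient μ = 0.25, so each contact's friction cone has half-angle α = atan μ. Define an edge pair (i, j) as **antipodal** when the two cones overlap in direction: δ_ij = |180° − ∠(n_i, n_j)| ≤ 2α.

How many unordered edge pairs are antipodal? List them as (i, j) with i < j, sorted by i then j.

α = atan 0.25 = 14.04°;  2α = 28.07°
n_0 = (+0.8090, +0.5879)
n_1 = (+0.0034, +1.0000)
n_2 = (-0.7566, +0.6538)
n_3 = (-0.9101, -0.4143)
n_4 = (+0.5391, -0.8422)
  (0,1): δ = 126.20°  ·
  (0,2): δ = 76.84°  ·
  (0,3): δ = 11.53°  ✓
  (0,4): δ = 86.62°  ·
  (1,2): δ = 130.64°  ·
  (1,3): δ = 65.33°  ·
  (1,4): δ = 32.81°  ·
  (2,3): δ = 114.69°  ·
  (2,4): δ = 16.55°  ✓
  (3,4): δ = 81.85°  ·
antipodal pairs: 2

count = 2; pairs: (0,3), (2,4)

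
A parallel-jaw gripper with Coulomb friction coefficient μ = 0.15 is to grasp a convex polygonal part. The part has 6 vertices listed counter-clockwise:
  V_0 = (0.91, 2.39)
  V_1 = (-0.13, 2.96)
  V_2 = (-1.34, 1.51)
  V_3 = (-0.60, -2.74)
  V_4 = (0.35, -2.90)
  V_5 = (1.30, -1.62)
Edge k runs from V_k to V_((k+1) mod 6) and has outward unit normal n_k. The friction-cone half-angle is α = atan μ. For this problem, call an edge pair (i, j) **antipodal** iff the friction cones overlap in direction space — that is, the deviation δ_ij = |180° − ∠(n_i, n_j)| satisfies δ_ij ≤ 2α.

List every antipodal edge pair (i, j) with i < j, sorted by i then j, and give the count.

count = 2; pairs: (1,4), (2,5)

α = atan 0.15 = 8.53°;  2α = 17.06°
n_0 = (+0.4806, +0.8769)
n_1 = (-0.7678, +0.6407)
n_2 = (-0.9852, -0.1715)
n_3 = (-0.1661, -0.9861)
n_4 = (+0.8030, -0.5960)
n_5 = (+0.9953, +0.0968)
  (0,1): δ = 101.12°  ·
  (0,2): δ = 51.40°  ·
  (0,3): δ = 19.17°  ·
  (0,4): δ = 82.14°  ·
  (0,5): δ = 124.28°  ·
  (1,2): δ = 130.28°  ·
  (1,3): δ = 59.72°  ·
  (1,4): δ = 3.26°  ✓
  (1,5): δ = 45.40°  ·
  (2,3): δ = 109.44°  ·
  (2,4): δ = 46.46°  ·
  (2,5): δ = 4.32°  ✓
  (3,4): δ = 117.02°  ·
  (3,5): δ = 74.88°  ·
  (4,5): δ = 137.86°  ·
antipodal pairs: 2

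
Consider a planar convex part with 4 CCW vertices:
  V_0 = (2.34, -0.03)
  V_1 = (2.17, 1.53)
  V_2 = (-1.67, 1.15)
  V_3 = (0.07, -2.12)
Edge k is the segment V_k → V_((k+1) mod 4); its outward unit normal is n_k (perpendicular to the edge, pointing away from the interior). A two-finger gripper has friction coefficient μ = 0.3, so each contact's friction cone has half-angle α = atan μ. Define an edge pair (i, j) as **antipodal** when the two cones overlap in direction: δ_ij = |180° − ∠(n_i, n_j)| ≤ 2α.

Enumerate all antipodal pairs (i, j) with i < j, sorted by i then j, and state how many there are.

count = 1; pairs: (0,2)

α = atan 0.3 = 16.70°;  2α = 33.40°
n_0 = (+0.9941, +0.1083)
n_1 = (-0.0985, +0.9951)
n_2 = (-0.8828, -0.4697)
n_3 = (+0.6773, -0.7357)
  (0,1): δ = 90.57°  ·
  (0,2): δ = 21.80°  ✓
  (0,3): δ = 126.42°  ·
  (1,2): δ = 67.63°  ·
  (1,3): δ = 36.98°  ·
  (2,3): δ = 75.38°  ·
antipodal pairs: 1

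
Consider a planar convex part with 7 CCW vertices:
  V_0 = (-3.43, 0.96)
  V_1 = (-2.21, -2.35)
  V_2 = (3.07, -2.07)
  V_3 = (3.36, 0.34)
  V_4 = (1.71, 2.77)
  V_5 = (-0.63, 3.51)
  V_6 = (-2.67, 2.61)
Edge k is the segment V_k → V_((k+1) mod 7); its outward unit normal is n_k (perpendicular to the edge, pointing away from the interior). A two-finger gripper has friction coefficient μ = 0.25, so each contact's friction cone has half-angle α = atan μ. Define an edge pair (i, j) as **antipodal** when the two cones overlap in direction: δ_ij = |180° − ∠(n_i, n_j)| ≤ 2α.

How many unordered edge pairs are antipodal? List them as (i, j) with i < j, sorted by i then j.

count = 5; pairs: (0,2), (0,3), (1,4), (1,5), (2,6)

α = atan 0.25 = 14.04°;  2α = 28.07°
n_0 = (-0.9383, -0.3458)
n_1 = (+0.0530, -0.9986)
n_2 = (+0.9928, -0.1195)
n_3 = (+0.8273, +0.5618)
n_4 = (+0.3015, +0.9535)
n_5 = (-0.4036, +0.9149)
n_6 = (-0.9083, +0.4184)
  (0,1): δ = 107.20°  ·
  (0,2): δ = 27.09°  ✓
  (0,3): δ = 13.94°  ✓
  (0,4): δ = 52.22°  ·
  (0,5): δ = 93.57°  ·
  (0,6): δ = 135.04°  ·
  (1,2): δ = 99.90°  ·
  (1,3): δ = 58.86°  ·
  (1,4): δ = 20.58°  ✓
  (1,5): δ = 20.77°  ✓
  (1,6): δ = 62.23°  ·
  (2,3): δ = 138.96°  ·
  (2,4): δ = 100.69°  ·
  (2,5): δ = 59.33°  ·
  (2,6): δ = 17.87°  ✓
  (3,4): δ = 141.73°  ·
  (3,5): δ = 100.37°  ·
  (3,6): δ = 58.91°  ·
  (4,5): δ = 138.65°  ·
  (4,6): δ = 97.18°  ·
  (5,6): δ = 138.54°  ·
antipodal pairs: 5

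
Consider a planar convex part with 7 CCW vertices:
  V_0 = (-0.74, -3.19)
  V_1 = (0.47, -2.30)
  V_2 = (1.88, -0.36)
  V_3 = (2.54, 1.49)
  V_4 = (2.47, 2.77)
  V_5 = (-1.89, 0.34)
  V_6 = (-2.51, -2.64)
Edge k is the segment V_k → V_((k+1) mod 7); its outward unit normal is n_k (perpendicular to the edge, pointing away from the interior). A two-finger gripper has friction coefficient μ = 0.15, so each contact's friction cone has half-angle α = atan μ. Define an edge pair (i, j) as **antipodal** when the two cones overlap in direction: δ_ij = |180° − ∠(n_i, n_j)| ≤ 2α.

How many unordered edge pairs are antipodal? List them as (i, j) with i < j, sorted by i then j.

count = 3; pairs: (0,4), (2,5), (3,5)

α = atan 0.15 = 8.53°;  2α = 17.06°
n_0 = (+0.5925, -0.8056)
n_1 = (+0.8089, -0.5879)
n_2 = (+0.9419, -0.3360)
n_3 = (+0.9985, +0.0546)
n_4 = (-0.4868, +0.8735)
n_5 = (-0.9790, +0.2037)
n_6 = (-0.2967, -0.9550)
  (0,1): δ = 162.35°  ·
  (0,2): δ = 145.97°  ·
  (0,3): δ = 123.21°  ·
  (0,4): δ = 7.20°  ✓
  (0,5): δ = 41.91°  ·
  (0,6): δ = 126.40°  ·
  (1,2): δ = 163.62°  ·
  (1,3): δ = 140.86°  ·
  (1,4): δ = 24.86°  ·
  (1,5): δ = 24.26°  ·
  (1,6): δ = 108.75°  ·
  (2,3): δ = 157.24°  ·
  (2,4): δ = 41.23°  ·
  (2,5): δ = 7.88°  ✓
  (2,6): δ = 92.37°  ·
  (3,4): δ = 64.00°  ·
  (3,5): δ = 14.88°  ✓
  (3,6): δ = 69.61°  ·
  (4,5): δ = 130.89°  ·
  (4,6): δ = 46.39°  ·
  (5,6): δ = 95.51°  ·
antipodal pairs: 3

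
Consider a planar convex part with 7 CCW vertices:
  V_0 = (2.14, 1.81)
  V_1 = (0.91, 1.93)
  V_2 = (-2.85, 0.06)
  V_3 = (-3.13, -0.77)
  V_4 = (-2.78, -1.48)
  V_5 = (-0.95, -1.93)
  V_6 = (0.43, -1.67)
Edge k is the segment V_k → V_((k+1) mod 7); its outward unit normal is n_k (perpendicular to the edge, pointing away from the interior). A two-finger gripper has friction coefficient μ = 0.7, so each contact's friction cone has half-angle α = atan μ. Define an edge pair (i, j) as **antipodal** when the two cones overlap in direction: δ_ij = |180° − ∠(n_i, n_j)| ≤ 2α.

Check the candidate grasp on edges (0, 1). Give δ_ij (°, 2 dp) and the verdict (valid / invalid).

α = atan 0.7 = 34.99°;  2α = 69.98°
edge 0: e_0 = (-1.23, +0.12);  n_0 = (+0.0971, +0.9953)
edge 1: e_1 = (-3.76, -1.87);  n_1 = (-0.4453, +0.8954)
∠(n_0, n_1) = 32.02°
δ = |180° − 32.02°| = 147.98°
147.98° > 2α = 69.98°  →  invalid

δ = 147.98°, invalid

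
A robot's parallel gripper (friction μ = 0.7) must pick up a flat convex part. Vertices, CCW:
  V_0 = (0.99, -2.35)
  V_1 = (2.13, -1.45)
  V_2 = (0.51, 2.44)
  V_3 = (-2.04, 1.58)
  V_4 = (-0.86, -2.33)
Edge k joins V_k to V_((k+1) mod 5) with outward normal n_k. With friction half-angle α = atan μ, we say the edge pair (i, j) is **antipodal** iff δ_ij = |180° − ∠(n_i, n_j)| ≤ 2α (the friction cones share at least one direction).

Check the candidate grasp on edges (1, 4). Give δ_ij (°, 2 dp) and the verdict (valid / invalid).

δ = 66.77°, valid

α = atan 0.7 = 34.99°;  2α = 69.98°
edge 1: e_1 = (-1.62, +3.89);  n_1 = (+0.9231, +0.3844)
edge 4: e_4 = (+1.85, -0.02);  n_4 = (-0.0108, -0.9999)
∠(n_1, n_4) = 113.23°
δ = |180° − 113.23°| = 66.77°
66.77° ≤ 2α = 69.98°  →  valid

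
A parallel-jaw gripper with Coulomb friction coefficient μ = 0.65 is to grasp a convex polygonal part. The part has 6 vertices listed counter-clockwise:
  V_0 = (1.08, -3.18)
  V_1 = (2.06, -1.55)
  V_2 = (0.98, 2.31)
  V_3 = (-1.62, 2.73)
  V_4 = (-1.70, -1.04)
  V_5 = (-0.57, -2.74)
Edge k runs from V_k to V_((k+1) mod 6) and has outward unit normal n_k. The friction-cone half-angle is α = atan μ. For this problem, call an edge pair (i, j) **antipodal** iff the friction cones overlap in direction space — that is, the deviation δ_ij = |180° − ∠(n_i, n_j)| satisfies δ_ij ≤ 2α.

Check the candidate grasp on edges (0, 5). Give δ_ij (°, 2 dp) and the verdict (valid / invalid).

α = atan 0.65 = 33.02°;  2α = 66.05°
edge 0: e_0 = (+0.98, +1.63);  n_0 = (+0.8570, -0.5153)
edge 5: e_5 = (+1.65, -0.44);  n_5 = (-0.2577, -0.9662)
∠(n_0, n_5) = 73.92°
δ = |180° − 73.92°| = 106.08°
106.08° > 2α = 66.05°  →  invalid

δ = 106.08°, invalid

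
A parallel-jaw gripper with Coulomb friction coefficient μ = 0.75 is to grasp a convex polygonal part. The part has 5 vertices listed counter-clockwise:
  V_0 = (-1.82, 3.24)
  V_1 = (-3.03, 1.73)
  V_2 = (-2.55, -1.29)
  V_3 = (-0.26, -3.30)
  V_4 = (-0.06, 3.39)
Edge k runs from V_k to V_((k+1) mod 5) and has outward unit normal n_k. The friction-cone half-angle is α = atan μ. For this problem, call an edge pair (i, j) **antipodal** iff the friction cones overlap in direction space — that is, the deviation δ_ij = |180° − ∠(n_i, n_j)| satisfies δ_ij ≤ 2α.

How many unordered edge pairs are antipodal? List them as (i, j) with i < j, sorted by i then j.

α = atan 0.75 = 36.87°;  2α = 73.74°
n_0 = (-0.7804, +0.6253)
n_1 = (-0.9876, -0.1570)
n_2 = (-0.6597, -0.7516)
n_3 = (+0.9996, -0.0299)
n_4 = (-0.0849, +0.9964)
  (0,1): δ = 132.26°  ·
  (0,2): δ = 92.57°  ·
  (0,3): δ = 36.99°  ✓
  (0,4): δ = 133.58°  ·
  (1,2): δ = 140.31°  ·
  (1,3): δ = 10.74°  ✓
  (1,4): δ = 85.84°  ·
  (2,3): δ = 50.44°  ✓
  (2,4): δ = 46.15°  ✓
  (3,4): δ = 83.42°  ·
antipodal pairs: 4

count = 4; pairs: (0,3), (1,3), (2,3), (2,4)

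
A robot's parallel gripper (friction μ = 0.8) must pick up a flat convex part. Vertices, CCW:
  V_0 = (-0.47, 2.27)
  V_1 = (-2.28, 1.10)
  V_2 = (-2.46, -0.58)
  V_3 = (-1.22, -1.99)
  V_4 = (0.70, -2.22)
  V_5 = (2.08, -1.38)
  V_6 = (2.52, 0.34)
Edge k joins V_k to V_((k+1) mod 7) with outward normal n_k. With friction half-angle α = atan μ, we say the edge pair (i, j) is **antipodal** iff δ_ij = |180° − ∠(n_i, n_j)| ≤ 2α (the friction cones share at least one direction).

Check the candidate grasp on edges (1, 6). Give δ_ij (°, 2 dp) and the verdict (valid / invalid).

δ = 63.27°, valid

α = atan 0.8 = 38.66°;  2α = 77.32°
edge 1: e_1 = (-0.18, -1.68);  n_1 = (-0.9943, +0.1065)
edge 6: e_6 = (-2.99, +1.93);  n_6 = (+0.5423, +0.8402)
∠(n_1, n_6) = 116.73°
δ = |180° − 116.73°| = 63.27°
63.27° ≤ 2α = 77.32°  →  valid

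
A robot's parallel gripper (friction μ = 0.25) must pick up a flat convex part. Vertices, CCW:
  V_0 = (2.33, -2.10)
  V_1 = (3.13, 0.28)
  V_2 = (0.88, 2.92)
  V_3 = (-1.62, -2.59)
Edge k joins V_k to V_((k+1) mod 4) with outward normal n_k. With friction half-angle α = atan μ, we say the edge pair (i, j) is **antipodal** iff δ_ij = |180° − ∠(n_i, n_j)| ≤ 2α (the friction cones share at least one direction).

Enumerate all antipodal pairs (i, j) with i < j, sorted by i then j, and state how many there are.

α = atan 0.25 = 14.04°;  2α = 28.07°
n_0 = (+0.9479, -0.3186)
n_1 = (+0.7611, +0.6487)
n_2 = (-0.9106, +0.4132)
n_3 = (+0.1231, -0.9924)
  (0,1): δ = 120.98°  ·
  (0,2): δ = 5.83°  ✓
  (0,3): δ = 115.65°  ·
  (1,2): δ = 64.84°  ·
  (1,3): δ = 56.63°  ·
  (2,3): δ = 58.52°  ·
antipodal pairs: 1

count = 1; pairs: (0,2)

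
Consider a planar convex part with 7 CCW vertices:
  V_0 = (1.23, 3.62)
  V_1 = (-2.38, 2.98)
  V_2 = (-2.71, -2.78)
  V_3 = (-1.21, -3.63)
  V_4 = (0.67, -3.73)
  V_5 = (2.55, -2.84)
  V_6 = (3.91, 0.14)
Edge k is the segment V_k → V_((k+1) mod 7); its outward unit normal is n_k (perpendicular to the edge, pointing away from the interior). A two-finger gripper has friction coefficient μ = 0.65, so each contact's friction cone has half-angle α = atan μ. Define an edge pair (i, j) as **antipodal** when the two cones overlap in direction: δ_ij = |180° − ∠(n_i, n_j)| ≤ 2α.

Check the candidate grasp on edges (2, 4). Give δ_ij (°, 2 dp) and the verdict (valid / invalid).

α = atan 0.65 = 33.02°;  2α = 66.05°
edge 2: e_2 = (+1.50, -0.85);  n_2 = (-0.4930, -0.8700)
edge 4: e_4 = (+1.88, +0.89);  n_4 = (+0.4279, -0.9038)
∠(n_2, n_4) = 54.87°
δ = |180° − 54.87°| = 125.13°
125.13° > 2α = 66.05°  →  invalid

δ = 125.13°, invalid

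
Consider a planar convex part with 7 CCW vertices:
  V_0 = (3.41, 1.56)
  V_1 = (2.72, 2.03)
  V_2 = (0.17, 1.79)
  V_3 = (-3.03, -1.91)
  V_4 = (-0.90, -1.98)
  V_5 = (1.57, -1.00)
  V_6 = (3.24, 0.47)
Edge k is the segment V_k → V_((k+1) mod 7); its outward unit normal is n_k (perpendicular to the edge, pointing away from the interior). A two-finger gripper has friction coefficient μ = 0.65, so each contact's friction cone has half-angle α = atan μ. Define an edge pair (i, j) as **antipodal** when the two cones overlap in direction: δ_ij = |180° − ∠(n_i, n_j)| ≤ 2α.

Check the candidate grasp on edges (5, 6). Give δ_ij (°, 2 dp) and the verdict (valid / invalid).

α = atan 0.65 = 33.02°;  2α = 66.05°
edge 5: e_5 = (+1.67, +1.47);  n_5 = (+0.6607, -0.7506)
edge 6: e_6 = (+0.17, +1.09);  n_6 = (+0.9881, -0.1541)
∠(n_5, n_6) = 39.78°
δ = |180° − 39.78°| = 140.22°
140.22° > 2α = 66.05°  →  invalid

δ = 140.22°, invalid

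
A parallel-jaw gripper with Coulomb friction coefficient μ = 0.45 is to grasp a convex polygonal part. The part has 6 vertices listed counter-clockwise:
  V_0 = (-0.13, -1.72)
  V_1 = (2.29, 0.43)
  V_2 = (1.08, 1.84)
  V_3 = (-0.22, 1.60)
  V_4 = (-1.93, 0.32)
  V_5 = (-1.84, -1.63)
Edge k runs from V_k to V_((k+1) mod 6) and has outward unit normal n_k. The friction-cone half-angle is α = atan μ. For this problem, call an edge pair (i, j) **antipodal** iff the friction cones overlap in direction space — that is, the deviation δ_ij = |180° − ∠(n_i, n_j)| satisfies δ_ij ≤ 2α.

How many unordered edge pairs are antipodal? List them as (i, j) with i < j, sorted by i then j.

count = 6; pairs: (0,2), (0,3), (1,4), (1,5), (2,5), (3,5)

α = atan 0.45 = 24.23°;  2α = 48.46°
n_0 = (+0.6642, -0.7476)
n_1 = (+0.7589, +0.6512)
n_2 = (-0.1815, +0.9834)
n_3 = (-0.5993, +0.8006)
n_4 = (-0.9989, -0.0461)
n_5 = (-0.0526, -0.9986)
  (0,1): δ = 90.98°  ·
  (0,2): δ = 31.16°  ✓
  (0,3): δ = 4.80°  ✓
  (0,4): δ = 51.02°  ·
  (0,5): δ = 135.37°  ·
  (1,2): δ = 120.17°  ·
  (1,3): δ = 93.82°  ·
  (1,4): δ = 37.99°  ✓
  (1,5): δ = 46.35°  ✓
  (2,3): δ = 153.64°  ·
  (2,4): δ = 97.82°  ·
  (2,5): δ = 13.47°  ✓
  (3,4): δ = 124.17°  ·
  (3,5): δ = 39.83°  ✓
  (4,5): δ = 95.66°  ·
antipodal pairs: 6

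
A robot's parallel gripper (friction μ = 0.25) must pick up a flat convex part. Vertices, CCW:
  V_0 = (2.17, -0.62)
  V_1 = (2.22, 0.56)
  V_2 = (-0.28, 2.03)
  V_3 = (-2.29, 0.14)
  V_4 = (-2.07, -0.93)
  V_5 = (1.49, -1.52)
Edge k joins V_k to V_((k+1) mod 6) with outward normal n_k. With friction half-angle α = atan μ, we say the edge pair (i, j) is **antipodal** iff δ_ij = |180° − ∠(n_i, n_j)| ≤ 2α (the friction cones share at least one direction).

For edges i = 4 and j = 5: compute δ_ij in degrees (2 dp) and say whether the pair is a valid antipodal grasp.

δ = 117.66°, invalid

α = atan 0.25 = 14.04°;  2α = 28.07°
edge 4: e_4 = (+3.56, -0.59);  n_4 = (-0.1635, -0.9865)
edge 5: e_5 = (+0.68, +0.90);  n_5 = (+0.7979, -0.6028)
∠(n_4, n_5) = 62.34°
δ = |180° − 62.34°| = 117.66°
117.66° > 2α = 28.07°  →  invalid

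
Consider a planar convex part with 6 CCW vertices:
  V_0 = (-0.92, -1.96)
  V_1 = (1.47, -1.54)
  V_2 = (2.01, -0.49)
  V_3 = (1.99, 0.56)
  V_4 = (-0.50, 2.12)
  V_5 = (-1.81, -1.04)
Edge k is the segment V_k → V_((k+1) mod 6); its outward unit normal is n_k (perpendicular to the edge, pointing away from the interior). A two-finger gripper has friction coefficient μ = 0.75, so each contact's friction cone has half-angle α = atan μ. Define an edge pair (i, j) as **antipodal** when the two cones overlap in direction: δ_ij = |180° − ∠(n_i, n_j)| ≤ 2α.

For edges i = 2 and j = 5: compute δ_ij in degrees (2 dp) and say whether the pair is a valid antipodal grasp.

δ = 42.96°, valid

α = atan 0.75 = 36.87°;  2α = 73.74°
edge 2: e_2 = (-0.02, +1.05);  n_2 = (+0.9998, +0.0190)
edge 5: e_5 = (+0.89, -0.92);  n_5 = (-0.7187, -0.6953)
∠(n_2, n_5) = 137.04°
δ = |180° − 137.04°| = 42.96°
42.96° ≤ 2α = 73.74°  →  valid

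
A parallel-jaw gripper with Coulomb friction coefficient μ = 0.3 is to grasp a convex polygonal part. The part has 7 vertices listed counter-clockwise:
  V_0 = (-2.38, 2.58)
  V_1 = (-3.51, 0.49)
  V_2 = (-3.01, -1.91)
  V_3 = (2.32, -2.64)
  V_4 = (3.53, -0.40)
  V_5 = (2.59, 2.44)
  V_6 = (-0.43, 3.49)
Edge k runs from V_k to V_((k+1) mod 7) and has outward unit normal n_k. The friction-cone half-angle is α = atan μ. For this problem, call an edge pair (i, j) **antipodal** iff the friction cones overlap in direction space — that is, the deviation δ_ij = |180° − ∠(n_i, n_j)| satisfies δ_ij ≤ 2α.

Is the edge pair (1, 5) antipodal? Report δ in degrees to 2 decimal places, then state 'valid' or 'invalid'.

α = atan 0.3 = 16.70°;  2α = 33.40°
edge 1: e_1 = (+0.50, -2.40);  n_1 = (-0.9790, -0.2040)
edge 5: e_5 = (-3.02, +1.05);  n_5 = (+0.3284, +0.9445)
∠(n_1, n_5) = 120.94°
δ = |180° − 120.94°| = 59.06°
59.06° > 2α = 33.40°  →  invalid

δ = 59.06°, invalid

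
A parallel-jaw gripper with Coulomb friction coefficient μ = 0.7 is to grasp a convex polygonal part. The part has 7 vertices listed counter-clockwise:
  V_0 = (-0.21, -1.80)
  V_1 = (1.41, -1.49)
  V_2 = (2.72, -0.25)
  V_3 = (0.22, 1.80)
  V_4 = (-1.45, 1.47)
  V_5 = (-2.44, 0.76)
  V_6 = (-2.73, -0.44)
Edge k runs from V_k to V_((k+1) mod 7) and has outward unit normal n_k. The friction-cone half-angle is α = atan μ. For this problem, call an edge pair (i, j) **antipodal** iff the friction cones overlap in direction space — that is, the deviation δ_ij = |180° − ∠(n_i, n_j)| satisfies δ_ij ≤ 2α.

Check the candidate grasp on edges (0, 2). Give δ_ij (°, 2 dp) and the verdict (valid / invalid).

α = atan 0.7 = 34.99°;  2α = 69.98°
edge 0: e_0 = (+1.62, +0.31);  n_0 = (+0.1879, -0.9822)
edge 2: e_2 = (-2.50, +2.05);  n_2 = (+0.6341, +0.7733)
∠(n_0, n_2) = 129.82°
δ = |180° − 129.82°| = 50.18°
50.18° ≤ 2α = 69.98°  →  valid

δ = 50.18°, valid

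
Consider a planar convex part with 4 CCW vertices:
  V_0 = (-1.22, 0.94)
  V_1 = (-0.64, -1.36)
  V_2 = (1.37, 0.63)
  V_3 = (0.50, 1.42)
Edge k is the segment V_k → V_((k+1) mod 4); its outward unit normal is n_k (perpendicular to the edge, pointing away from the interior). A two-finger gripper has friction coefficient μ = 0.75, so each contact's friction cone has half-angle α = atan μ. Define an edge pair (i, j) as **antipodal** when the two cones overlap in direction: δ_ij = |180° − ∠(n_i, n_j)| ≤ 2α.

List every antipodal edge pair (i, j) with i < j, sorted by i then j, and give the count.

α = atan 0.75 = 36.87°;  2α = 73.74°
n_0 = (-0.9696, -0.2445)
n_1 = (+0.7036, -0.7106)
n_2 = (+0.6722, +0.7403)
n_3 = (-0.2688, +0.9632)
  (0,1): δ = 59.44°  ✓
  (0,2): δ = 33.61°  ✓
  (0,3): δ = 91.44°  ·
  (1,2): δ = 86.95°  ·
  (1,3): δ = 29.12°  ✓
  (2,3): δ = 122.17°  ·
antipodal pairs: 3

count = 3; pairs: (0,1), (0,2), (1,3)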